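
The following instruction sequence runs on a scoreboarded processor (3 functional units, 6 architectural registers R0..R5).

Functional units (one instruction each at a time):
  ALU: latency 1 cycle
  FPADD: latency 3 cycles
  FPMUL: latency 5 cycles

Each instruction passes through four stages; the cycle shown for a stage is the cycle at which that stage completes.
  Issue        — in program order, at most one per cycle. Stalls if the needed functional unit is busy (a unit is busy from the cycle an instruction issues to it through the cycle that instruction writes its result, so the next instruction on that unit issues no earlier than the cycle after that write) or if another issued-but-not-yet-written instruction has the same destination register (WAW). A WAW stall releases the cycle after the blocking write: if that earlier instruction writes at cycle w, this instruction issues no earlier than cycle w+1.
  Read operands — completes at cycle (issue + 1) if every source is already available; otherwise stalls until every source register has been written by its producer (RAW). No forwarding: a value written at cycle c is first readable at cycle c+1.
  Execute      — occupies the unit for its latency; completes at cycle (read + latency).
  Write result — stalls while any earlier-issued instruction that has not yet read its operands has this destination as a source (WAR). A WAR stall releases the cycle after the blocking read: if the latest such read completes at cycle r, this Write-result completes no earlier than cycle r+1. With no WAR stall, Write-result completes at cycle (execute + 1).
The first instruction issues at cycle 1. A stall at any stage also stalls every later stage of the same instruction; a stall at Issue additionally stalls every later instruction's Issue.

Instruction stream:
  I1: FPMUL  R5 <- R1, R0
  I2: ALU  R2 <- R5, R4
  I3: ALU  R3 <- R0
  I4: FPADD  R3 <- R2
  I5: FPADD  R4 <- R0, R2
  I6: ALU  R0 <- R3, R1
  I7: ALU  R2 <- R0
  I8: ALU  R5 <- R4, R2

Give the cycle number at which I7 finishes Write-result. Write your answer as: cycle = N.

1) issue 1, read 2, done 7, write 8
2) issue 2, read 9, done 10, write 11  <RAW R5: wait I1 write@8>
3) issue 12, read 13, done 14, write 15  <struct: ALU busy until I2 writes@11>
4) issue 16, read 17, done 20, write 21  <WAW R3: wait I3 write@15>
5) issue 22, read 23, done 26, write 27  <struct: FPADD busy until I4 writes@21>
6) issue 23, read 24, done 25, write 26
7) issue 27, read 28, done 29, write 30  <struct: ALU busy until I6 writes@26>
8) issue 31, read 32, done 33, write 34  <struct: ALU busy until I7 writes@30>

cycle = 30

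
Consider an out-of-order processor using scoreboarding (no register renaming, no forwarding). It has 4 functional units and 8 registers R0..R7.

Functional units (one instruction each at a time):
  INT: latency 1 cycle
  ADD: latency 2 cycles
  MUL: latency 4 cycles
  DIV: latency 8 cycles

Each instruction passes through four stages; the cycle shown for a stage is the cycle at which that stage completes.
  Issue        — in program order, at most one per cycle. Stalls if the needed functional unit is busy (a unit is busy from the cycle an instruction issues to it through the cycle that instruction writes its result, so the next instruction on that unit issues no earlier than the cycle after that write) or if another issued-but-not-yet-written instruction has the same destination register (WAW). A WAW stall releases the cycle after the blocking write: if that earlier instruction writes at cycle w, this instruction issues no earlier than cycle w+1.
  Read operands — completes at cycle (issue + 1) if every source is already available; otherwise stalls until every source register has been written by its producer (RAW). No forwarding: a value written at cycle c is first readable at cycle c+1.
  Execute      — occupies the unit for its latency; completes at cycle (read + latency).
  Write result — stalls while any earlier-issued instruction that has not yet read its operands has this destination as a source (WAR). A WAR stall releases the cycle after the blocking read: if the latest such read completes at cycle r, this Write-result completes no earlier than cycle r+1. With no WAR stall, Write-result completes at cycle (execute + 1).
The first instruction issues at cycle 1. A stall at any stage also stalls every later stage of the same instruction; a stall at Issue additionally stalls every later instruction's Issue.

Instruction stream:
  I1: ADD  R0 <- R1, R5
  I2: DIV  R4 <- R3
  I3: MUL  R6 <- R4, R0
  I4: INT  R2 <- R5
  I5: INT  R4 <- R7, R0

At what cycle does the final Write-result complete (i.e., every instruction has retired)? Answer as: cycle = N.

1) issue 1, read 2, done 4, write 5
2) issue 2, read 3, done 11, write 12
3) issue 3, read 13, done 17, write 18  <RAW R4: wait I2 write@12>
4) issue 4, read 5, done 6, write 7
5) issue 13, read 14, done 15, write 16  <WAW R4: wait I2 write@12>

cycle = 18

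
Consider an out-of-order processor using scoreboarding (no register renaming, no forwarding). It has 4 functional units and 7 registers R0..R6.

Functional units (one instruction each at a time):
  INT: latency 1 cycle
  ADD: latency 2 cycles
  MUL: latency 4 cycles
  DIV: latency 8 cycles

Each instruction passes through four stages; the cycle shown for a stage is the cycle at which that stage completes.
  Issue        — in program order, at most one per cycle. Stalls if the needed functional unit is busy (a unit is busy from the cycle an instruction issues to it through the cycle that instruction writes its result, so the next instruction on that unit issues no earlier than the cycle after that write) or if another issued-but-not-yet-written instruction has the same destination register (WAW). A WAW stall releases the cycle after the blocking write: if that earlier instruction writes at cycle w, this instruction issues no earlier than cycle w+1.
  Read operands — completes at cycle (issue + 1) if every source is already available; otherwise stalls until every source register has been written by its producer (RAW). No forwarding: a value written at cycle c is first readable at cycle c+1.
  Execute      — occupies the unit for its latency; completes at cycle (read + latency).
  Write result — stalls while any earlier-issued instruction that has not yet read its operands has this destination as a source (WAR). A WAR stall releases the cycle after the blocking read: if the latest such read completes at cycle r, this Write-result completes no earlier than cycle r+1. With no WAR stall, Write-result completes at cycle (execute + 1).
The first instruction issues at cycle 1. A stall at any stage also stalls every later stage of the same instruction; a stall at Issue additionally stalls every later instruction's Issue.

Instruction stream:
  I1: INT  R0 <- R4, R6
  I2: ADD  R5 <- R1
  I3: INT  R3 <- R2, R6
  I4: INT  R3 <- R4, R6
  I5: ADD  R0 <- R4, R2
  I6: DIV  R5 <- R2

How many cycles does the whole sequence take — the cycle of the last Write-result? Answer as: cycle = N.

c1: I1 dispatched to INT
c2: I1 operands ready · I2 dispatched to ADD
c3: I1 complete · I2 operands ready
c4: R0←I1
c5: I2 complete · I3 dispatched to INT
c6: R5←I2 · I3 operands ready
c7: I3 complete
c8: R3←I3
c9: I4 dispatched to INT
c10: I4 operands ready · I5 dispatched to ADD
c11: I4 complete · I5 operands ready · I6 dispatched to DIV
c12: R3←I4 · I6 operands ready
c13: I5 complete
c14: R0←I5
c20: I6 complete
c21: R5←I6

cycle = 21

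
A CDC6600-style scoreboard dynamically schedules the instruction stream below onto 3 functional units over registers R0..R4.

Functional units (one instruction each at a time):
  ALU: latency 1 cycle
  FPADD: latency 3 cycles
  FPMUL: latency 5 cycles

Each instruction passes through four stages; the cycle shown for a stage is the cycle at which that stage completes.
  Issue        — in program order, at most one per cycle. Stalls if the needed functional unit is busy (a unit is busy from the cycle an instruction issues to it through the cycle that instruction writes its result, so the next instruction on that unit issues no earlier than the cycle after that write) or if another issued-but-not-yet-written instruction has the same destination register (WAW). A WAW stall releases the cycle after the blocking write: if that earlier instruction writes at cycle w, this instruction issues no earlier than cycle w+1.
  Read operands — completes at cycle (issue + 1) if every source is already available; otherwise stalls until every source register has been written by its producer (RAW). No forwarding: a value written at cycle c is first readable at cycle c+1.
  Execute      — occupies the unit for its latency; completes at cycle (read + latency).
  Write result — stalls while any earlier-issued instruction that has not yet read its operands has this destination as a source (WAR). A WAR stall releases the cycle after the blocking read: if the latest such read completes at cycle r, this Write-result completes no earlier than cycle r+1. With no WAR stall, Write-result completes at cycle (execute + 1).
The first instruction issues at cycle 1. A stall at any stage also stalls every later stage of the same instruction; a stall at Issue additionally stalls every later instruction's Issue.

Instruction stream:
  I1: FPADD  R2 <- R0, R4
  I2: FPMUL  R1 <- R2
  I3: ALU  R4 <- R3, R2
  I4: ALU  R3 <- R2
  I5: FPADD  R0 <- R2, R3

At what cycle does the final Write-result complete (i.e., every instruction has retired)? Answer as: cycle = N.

t=1  I1→FPADD
t=2  I1 RO, I2→FPMUL
t=3  I3→ALU
t=5  I1 EX
t=6  I1 WR R2
t=7  I2 RO, I3 RO
t=8  I3 EX
t=9  I3 WR R4
t=10  I4→ALU
t=11  I4 RO, I5→FPADD
t=12  I2 EX, I4 EX
t=13  I2 WR R1, I4 WR R3
t=14  I5 RO
t=17  I5 EX
t=18  I5 WR R0

cycle = 18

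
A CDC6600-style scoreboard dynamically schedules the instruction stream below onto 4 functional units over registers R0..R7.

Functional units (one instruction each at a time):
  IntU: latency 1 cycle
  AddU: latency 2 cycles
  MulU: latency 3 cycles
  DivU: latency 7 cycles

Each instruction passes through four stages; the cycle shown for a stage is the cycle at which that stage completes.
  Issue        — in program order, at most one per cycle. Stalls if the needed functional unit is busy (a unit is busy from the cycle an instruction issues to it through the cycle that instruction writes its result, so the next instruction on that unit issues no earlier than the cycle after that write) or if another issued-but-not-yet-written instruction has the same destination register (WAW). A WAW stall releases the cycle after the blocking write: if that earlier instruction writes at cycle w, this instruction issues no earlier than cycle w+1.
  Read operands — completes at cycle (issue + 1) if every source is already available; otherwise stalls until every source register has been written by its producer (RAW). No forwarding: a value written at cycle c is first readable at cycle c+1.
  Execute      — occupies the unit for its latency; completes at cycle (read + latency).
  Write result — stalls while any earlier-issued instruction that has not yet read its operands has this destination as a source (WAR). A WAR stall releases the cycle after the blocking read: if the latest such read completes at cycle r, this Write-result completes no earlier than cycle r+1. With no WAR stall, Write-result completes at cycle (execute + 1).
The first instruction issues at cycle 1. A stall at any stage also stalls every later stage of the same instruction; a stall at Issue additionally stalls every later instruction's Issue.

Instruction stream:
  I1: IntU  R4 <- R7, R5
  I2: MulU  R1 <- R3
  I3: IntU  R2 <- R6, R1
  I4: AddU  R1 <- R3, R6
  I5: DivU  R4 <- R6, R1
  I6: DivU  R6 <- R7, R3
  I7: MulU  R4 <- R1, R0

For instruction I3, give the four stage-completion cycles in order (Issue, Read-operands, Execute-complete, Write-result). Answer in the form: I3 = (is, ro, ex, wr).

[1] I1 issues→IntU
[2] I1 reads; I2 issues→MulU
[3] I1 exec-done; I2 reads
[4] I1 writes R4
[5] I3 issues→IntU
[6] I2 exec-done
[7] I2 writes R1
[8] I3 reads; I4 issues→AddU
[9] I3 exec-done; I4 reads; I5 issues→DivU
[10] I3 writes R2
[11] I4 exec-done
[12] I4 writes R1
[13] I5 reads
[20] I5 exec-done
[21] I5 writes R4
[22] I6 issues→DivU
[23] I6 reads; I7 issues→MulU
[24] I7 reads
[27] I7 exec-done
[28] I7 writes R4
[30] I6 exec-done
[31] I6 writes R6

I3 = (5, 8, 9, 10)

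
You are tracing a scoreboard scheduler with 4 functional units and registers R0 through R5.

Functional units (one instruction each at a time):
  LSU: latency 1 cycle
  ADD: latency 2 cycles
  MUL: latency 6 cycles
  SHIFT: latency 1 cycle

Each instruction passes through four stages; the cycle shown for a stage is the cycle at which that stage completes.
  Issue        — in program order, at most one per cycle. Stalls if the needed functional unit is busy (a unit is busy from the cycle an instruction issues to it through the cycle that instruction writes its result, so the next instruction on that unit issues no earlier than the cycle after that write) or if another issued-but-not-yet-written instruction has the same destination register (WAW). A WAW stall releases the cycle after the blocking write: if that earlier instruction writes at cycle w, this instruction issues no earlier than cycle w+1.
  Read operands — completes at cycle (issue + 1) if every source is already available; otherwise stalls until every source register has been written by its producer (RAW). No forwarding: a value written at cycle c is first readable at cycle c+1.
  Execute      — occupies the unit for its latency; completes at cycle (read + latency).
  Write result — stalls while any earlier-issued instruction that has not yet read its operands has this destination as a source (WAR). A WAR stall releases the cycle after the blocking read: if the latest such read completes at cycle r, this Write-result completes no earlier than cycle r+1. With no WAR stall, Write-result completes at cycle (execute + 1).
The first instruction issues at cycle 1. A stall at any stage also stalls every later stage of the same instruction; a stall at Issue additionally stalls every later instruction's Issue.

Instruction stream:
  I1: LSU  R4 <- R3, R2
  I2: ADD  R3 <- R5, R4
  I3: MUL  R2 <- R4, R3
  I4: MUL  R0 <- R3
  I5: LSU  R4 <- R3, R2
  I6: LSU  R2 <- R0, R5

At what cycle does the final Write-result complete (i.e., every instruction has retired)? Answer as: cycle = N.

cycle = 28

I1 -> (1, 2, 3, 4)
I2 -> (2, 5, 7, 8)  // RAW R4: wait I1 write@4
I3 -> (3, 9, 15, 16)  // RAW R3: wait I2 write@8
I4 -> (17, 18, 24, 25)  // struct: MUL busy until I3 writes@16
I5 -> (18, 19, 20, 21)
I6 -> (22, 26, 27, 28)  // struct: LSU busy until I5 writes@21, RAW R0: wait I4 write@25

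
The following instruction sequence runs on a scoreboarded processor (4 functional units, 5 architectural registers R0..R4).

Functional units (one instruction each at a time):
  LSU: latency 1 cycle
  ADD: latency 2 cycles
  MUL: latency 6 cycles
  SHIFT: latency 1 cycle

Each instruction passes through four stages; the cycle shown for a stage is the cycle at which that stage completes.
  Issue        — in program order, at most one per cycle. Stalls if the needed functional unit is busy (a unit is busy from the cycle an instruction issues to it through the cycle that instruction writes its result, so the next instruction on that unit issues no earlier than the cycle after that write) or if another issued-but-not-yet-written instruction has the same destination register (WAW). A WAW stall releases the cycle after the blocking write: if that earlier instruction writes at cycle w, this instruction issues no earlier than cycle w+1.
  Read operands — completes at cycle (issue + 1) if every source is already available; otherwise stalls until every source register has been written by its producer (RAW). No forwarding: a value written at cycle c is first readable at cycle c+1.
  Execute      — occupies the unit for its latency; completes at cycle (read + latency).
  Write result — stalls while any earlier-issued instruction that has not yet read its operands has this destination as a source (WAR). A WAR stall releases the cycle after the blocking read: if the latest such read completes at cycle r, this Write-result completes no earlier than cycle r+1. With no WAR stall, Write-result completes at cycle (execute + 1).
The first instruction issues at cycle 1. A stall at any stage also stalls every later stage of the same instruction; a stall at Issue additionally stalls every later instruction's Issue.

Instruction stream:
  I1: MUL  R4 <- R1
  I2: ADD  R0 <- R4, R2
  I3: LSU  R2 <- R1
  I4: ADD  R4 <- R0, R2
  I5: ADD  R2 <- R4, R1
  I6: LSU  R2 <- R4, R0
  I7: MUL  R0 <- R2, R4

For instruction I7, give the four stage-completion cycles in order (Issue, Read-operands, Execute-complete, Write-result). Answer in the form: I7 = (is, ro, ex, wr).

I7 = (25, 28, 34, 35)

[I1] 1/2/8/9
[I2] 2/10/12/13  (RAW R4: wait I1 write@9)
[I3] 3/4/5/11  (WAR R2: wait I2 read@10)
[I4] 14/15/17/18  (struct: ADD busy until I2 writes@13)
[I5] 19/20/22/23  (struct: ADD busy until I4 writes@18)
[I6] 24/25/26/27  (WAW R2: wait I5 write@23)
[I7] 25/28/34/35  (RAW R2: wait I6 write@27)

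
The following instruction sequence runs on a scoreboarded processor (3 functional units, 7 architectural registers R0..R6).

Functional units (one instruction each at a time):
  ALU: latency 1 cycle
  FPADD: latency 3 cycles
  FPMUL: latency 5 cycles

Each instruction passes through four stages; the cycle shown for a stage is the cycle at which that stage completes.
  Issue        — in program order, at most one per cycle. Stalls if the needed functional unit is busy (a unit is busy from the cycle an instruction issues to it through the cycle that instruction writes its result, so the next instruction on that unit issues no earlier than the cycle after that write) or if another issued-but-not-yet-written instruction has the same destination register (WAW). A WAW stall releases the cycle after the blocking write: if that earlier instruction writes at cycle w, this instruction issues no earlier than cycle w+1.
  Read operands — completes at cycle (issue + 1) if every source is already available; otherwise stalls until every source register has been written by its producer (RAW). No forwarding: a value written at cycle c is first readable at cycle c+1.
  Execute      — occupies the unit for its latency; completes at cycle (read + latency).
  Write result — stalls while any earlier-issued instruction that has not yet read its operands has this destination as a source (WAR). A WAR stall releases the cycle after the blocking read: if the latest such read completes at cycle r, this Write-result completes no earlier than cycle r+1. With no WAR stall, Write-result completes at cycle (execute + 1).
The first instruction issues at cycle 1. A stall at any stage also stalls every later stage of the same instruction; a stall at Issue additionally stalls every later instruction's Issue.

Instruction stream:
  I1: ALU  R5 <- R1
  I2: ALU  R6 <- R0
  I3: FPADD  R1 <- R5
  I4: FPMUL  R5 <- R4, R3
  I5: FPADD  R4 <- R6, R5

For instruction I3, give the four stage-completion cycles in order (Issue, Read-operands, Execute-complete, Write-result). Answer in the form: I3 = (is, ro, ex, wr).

I3 = (6, 7, 10, 11)

I1 -> (1, 2, 3, 4)
I2 -> (5, 6, 7, 8)  // struct: ALU busy until I1 writes@4
I3 -> (6, 7, 10, 11)
I4 -> (7, 8, 13, 14)
I5 -> (12, 15, 18, 19)  // struct: FPADD busy until I3 writes@11, RAW R5: wait I4 write@14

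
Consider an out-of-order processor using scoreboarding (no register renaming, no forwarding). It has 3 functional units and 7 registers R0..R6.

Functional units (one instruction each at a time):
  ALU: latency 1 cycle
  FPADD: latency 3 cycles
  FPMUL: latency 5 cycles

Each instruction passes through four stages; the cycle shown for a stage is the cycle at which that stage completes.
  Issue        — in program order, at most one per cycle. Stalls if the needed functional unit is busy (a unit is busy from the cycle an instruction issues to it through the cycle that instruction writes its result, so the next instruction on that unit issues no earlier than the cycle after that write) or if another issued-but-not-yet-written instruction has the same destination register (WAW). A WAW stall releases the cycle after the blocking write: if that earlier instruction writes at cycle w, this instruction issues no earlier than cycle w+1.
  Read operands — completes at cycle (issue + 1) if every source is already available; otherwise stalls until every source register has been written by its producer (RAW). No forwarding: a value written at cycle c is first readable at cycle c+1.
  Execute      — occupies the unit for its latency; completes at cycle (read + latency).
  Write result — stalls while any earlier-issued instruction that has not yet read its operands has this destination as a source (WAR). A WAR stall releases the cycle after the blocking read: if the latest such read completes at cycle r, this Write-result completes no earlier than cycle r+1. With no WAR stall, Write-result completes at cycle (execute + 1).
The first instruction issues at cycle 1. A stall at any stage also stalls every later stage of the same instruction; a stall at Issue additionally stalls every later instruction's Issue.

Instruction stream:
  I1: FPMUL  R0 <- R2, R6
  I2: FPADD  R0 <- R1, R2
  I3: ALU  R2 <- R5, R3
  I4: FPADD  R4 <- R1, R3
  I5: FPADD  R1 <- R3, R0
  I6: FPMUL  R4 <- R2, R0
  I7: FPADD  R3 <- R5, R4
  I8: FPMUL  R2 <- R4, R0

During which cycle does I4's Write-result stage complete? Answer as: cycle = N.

cycle = 20

c1: I1 dispatched to FPMUL
c2: I1 operands ready
c7: I1 complete
c8: R0←I1
c9: I2 dispatched to FPADD
c10: I2 operands ready; I3 dispatched to ALU
c11: I3 operands ready
c12: I3 complete
c13: I2 complete; R2←I3
c14: R0←I2
c15: I4 dispatched to FPADD
c16: I4 operands ready
c19: I4 complete
c20: R4←I4
c21: I5 dispatched to FPADD
c22: I5 operands ready; I6 dispatched to FPMUL
c23: I6 operands ready
c25: I5 complete
c26: R1←I5
c27: I7 dispatched to FPADD
c28: I6 complete
c29: R4←I6
c30: I7 operands ready; I8 dispatched to FPMUL
c31: I8 operands ready
c33: I7 complete
c34: R3←I7
c36: I8 complete
c37: R2←I8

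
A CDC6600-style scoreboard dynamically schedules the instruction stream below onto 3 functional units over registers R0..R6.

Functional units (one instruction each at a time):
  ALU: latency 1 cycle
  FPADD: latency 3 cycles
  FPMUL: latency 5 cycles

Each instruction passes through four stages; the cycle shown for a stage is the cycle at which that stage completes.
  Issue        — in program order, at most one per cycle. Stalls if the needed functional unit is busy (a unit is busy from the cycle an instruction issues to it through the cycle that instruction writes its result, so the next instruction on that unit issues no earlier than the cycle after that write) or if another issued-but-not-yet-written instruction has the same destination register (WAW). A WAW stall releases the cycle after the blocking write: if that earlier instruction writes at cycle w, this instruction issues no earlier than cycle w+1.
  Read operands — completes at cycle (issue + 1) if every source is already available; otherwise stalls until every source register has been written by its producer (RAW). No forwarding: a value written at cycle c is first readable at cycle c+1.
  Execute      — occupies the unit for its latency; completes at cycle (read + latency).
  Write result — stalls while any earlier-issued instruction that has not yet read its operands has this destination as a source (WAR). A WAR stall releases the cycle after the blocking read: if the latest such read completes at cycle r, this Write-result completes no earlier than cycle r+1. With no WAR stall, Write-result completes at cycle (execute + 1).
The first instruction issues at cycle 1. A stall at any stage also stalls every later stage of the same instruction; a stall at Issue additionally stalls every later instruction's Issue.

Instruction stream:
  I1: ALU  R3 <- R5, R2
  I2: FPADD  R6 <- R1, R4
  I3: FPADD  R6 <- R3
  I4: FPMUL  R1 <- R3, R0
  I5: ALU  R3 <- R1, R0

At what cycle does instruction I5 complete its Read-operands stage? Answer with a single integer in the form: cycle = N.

cycle = 17

I1 -> (1, 2, 3, 4)
I2 -> (2, 3, 6, 7)
I3 -> (8, 9, 12, 13)  // struct: FPADD busy until I2 writes@7
I4 -> (9, 10, 15, 16)
I5 -> (10, 17, 18, 19)  // RAW R1: wait I4 write@16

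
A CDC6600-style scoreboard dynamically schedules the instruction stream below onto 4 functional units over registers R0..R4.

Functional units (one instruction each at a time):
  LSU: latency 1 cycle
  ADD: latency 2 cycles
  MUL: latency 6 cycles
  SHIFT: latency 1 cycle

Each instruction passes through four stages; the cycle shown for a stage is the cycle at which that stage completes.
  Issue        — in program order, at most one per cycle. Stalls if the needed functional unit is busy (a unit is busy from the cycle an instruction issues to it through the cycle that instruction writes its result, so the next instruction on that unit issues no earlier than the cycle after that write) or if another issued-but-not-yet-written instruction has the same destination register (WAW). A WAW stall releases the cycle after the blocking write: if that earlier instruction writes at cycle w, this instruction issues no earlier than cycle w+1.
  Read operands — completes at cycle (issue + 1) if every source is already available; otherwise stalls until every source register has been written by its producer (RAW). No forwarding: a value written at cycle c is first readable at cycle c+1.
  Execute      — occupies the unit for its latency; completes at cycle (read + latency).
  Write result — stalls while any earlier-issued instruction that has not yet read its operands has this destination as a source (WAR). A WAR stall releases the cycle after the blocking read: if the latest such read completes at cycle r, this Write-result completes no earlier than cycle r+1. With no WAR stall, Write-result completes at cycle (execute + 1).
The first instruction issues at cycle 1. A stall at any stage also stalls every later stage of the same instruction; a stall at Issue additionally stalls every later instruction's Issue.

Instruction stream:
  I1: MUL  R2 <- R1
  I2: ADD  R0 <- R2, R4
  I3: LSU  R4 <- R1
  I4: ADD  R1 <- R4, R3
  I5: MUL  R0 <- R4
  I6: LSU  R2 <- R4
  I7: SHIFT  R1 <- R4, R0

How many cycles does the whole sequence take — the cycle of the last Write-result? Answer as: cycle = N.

I1 -> (1, 2, 8, 9)
I2 -> (2, 10, 12, 13)  // RAW R2: wait I1 write@9
I3 -> (3, 4, 5, 11)  // WAR R4: wait I2 read@10
I4 -> (14, 15, 17, 18)  // struct: ADD busy until I2 writes@13
I5 -> (15, 16, 22, 23)
I6 -> (16, 17, 18, 19)
I7 -> (19, 24, 25, 26)  // WAW R1: wait I4 write@18, RAW R0: wait I5 write@23

cycle = 26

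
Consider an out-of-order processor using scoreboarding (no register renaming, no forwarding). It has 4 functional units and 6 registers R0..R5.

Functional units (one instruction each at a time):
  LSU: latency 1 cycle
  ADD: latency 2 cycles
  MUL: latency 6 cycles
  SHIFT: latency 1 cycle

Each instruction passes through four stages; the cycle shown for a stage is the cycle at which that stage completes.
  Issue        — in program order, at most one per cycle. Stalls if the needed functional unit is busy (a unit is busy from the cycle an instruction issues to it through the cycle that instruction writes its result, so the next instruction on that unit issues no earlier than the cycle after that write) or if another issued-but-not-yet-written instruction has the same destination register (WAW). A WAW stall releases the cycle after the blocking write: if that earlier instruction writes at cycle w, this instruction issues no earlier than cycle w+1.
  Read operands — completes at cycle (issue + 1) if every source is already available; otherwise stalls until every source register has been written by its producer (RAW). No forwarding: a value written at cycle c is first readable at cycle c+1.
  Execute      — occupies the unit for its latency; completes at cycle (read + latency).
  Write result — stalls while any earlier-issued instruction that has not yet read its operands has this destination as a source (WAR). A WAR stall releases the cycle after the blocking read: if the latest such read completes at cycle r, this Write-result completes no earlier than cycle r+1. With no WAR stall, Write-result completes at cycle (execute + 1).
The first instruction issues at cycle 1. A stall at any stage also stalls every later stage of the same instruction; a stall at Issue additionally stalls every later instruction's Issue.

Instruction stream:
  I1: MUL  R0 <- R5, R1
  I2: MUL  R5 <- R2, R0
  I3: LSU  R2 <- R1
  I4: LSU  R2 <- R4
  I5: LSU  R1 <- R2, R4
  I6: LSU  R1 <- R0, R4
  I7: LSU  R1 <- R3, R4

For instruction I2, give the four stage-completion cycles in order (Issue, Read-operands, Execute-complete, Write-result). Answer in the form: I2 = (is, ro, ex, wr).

[1] I1→MUL
[2] I1 RO
[8] I1 EX
[9] I1 WR R0
[10] I2→MUL
[11] I2 RO; I3→LSU
[12] I3 RO
[13] I3 EX
[14] I3 WR R2
[15] I4→LSU
[16] I4 RO
[17] I2 EX; I4 EX
[18] I2 WR R5; I4 WR R2
[19] I5→LSU
[20] I5 RO
[21] I5 EX
[22] I5 WR R1
[23] I6→LSU
[24] I6 RO
[25] I6 EX
[26] I6 WR R1
[27] I7→LSU
[28] I7 RO
[29] I7 EX
[30] I7 WR R1

I2 = (10, 11, 17, 18)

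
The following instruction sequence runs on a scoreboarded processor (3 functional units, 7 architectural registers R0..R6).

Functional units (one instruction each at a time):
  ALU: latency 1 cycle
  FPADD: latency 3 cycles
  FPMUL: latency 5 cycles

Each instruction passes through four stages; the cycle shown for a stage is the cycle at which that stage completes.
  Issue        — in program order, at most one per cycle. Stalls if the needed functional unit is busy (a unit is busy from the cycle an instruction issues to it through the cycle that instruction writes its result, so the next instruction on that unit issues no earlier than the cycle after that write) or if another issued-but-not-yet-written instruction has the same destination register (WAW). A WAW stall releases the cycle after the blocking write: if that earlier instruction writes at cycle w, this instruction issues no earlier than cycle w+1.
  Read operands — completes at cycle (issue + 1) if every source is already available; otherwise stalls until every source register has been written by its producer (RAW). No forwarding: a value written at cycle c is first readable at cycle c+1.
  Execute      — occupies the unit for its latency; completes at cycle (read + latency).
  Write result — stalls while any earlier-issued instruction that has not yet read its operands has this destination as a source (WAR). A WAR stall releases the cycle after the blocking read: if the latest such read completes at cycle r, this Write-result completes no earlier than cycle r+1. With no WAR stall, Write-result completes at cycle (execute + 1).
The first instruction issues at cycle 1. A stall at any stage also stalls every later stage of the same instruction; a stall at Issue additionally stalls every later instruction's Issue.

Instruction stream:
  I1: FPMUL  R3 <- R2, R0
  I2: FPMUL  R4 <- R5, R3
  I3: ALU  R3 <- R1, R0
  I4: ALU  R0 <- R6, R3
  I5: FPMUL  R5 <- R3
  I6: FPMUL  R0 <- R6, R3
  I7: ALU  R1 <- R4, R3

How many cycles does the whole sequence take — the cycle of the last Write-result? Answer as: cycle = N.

I1  is:1  ro:2  ex:7  wr:8
I2  is:9  ro:10  ex:15  wr:16  — struct: FPMUL busy until I1 writes@8
I3  is:10  ro:11  ex:12  wr:13
I4  is:14  ro:15  ex:16  wr:17  — struct: ALU busy until I3 writes@13
I5  is:17  ro:18  ex:23  wr:24  — struct: FPMUL busy until I2 writes@16
I6  is:25  ro:26  ex:31  wr:32  — struct: FPMUL busy until I5 writes@24
I7  is:26  ro:27  ex:28  wr:29

cycle = 32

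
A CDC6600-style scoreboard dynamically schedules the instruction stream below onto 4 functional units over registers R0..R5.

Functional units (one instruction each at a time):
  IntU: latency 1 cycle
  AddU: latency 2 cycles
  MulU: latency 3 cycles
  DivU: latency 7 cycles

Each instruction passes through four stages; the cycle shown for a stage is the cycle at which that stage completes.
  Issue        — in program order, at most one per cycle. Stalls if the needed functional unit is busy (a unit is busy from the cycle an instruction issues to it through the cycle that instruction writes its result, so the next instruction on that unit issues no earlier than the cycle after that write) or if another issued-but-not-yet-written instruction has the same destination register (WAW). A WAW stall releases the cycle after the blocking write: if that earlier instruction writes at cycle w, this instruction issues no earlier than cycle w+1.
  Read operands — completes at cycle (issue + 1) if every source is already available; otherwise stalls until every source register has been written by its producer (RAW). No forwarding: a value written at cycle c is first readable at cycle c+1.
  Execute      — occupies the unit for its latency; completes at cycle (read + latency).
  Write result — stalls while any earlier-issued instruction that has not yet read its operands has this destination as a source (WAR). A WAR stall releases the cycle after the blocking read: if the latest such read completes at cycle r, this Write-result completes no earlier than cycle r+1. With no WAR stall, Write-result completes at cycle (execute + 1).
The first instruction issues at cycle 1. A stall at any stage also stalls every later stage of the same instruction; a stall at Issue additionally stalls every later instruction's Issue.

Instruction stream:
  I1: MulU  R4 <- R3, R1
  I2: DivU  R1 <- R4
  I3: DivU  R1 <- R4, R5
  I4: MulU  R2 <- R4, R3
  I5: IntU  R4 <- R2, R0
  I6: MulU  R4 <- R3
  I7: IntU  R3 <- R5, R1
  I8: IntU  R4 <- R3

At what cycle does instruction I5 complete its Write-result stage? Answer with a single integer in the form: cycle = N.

[1] issue I1 (MulU)
[2] I1 read-ops | issue I2 (DivU)
[5] I1 finished on MulU
[6] I1→R4
[7] I2 read-ops
[14] I2 finished on DivU
[15] I2→R1
[16] issue I3 (DivU)
[17] I3 read-ops | issue I4 (MulU)
[18] I4 read-ops | issue I5 (IntU)
[21] I4 finished on MulU
[22] I4→R2
[23] I5 read-ops
[24] I3 finished on DivU | I5 finished on IntU
[25] I3→R1 | I5→R4
[26] issue I6 (MulU)
[27] I6 read-ops | issue I7 (IntU)
[28] I7 read-ops
[29] I7 finished on IntU
[30] I6 finished on MulU | I7→R3
[31] I6→R4
[32] issue I8 (IntU)
[33] I8 read-ops
[34] I8 finished on IntU
[35] I8→R4

cycle = 25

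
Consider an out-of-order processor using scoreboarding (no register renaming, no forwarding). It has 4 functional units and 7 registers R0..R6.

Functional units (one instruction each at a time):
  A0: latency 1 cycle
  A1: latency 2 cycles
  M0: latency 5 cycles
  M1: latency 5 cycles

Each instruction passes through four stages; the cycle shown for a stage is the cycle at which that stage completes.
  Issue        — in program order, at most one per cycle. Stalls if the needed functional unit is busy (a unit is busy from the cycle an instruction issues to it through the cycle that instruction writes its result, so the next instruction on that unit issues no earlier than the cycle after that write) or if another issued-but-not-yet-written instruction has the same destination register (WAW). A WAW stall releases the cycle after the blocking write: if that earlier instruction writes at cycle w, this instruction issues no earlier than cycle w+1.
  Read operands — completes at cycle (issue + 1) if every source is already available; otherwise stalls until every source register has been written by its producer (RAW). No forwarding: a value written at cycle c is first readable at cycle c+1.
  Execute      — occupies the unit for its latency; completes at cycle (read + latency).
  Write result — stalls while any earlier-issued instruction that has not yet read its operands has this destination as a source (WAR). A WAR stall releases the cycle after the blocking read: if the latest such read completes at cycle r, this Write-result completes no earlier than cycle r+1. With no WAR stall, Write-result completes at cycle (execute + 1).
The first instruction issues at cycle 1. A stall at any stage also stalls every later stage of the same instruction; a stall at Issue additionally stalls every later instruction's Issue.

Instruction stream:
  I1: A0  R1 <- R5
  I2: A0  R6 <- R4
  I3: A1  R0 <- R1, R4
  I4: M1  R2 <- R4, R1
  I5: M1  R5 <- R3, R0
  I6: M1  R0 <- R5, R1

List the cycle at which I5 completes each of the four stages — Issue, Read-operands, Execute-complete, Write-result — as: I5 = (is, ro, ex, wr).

I5 = (15, 16, 21, 22)

  I1 | 1 | 2 | 3 | 4
  I2 | 5 | 6 | 7 | 8   struct: A0 busy until I1 writes@4
  I3 | 6 | 7 | 9 | 10
  I4 | 7 | 8 | 13 | 14
  I5 | 15 | 16 | 21 | 22   struct: M1 busy until I4 writes@14
  I6 | 23 | 24 | 29 | 30   struct: M1 busy until I5 writes@22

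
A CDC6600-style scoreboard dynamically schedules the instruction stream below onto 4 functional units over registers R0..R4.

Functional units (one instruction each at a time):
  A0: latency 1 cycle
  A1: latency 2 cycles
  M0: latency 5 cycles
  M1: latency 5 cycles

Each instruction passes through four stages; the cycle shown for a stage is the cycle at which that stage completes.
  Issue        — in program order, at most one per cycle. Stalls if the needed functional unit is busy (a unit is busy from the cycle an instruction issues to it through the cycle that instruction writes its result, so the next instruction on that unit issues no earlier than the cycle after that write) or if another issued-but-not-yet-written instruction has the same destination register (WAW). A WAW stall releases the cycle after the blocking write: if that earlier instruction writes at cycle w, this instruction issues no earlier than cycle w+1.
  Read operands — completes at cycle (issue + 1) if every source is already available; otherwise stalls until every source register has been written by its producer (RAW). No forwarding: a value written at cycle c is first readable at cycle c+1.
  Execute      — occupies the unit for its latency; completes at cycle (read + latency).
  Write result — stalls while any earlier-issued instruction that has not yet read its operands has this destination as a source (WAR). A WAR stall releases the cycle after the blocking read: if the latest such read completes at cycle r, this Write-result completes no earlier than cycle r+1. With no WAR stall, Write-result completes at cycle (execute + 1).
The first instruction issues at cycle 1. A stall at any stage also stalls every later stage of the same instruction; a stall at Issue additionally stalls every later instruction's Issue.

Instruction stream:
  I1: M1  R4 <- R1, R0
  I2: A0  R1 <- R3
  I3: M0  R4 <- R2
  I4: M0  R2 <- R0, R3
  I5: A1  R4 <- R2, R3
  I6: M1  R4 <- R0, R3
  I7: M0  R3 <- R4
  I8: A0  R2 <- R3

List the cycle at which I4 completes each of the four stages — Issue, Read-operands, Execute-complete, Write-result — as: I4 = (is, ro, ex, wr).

t=1  I1 issues→M1
t=2  I1 reads; I2 issues→A0
t=3  I2 reads
t=4  I2 exec-done
t=5  I2 writes R1
t=7  I1 exec-done
t=8  I1 writes R4
t=9  I3 issues→M0
t=10  I3 reads
t=15  I3 exec-done
t=16  I3 writes R4
t=17  I4 issues→M0
t=18  I4 reads; I5 issues→A1
t=23  I4 exec-done
t=24  I4 writes R2
t=25  I5 reads
t=27  I5 exec-done
t=28  I5 writes R4
t=29  I6 issues→M1
t=30  I6 reads; I7 issues→M0
t=31  I8 issues→A0
t=35  I6 exec-done
t=36  I6 writes R4
t=37  I7 reads
t=42  I7 exec-done
t=43  I7 writes R3
t=44  I8 reads
t=45  I8 exec-done
t=46  I8 writes R2

I4 = (17, 18, 23, 24)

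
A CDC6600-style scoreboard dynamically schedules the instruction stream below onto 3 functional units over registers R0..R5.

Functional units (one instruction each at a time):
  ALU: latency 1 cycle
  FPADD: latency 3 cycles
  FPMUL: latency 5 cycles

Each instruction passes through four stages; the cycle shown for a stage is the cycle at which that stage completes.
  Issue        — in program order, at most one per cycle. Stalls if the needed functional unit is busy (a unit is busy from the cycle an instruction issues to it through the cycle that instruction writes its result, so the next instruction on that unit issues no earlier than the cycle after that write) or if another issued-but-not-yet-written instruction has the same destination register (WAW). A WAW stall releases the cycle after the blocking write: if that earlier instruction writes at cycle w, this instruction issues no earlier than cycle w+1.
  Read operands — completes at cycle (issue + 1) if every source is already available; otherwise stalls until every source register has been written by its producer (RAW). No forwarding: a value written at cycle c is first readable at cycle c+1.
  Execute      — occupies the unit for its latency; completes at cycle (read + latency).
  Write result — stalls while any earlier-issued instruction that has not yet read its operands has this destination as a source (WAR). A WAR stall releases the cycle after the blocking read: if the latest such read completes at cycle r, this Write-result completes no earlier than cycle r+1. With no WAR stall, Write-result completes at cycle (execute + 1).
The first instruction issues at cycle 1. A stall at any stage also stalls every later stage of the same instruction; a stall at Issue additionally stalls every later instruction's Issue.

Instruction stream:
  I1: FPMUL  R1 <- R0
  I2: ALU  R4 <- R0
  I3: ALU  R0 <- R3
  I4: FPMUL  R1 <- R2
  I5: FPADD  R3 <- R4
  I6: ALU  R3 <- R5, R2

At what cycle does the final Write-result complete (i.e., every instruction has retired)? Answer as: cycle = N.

cycle = 19

I1  is:1  ro:2  ex:7  wr:8
I2  is:2  ro:3  ex:4  wr:5
I3  is:6  ro:7  ex:8  wr:9  — struct: ALU busy until I2 writes@5
I4  is:9  ro:10  ex:15  wr:16  — struct: FPMUL busy until I1 writes@8
I5  is:10  ro:11  ex:14  wr:15
I6  is:16  ro:17  ex:18  wr:19  — WAW R3: wait I5 write@15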